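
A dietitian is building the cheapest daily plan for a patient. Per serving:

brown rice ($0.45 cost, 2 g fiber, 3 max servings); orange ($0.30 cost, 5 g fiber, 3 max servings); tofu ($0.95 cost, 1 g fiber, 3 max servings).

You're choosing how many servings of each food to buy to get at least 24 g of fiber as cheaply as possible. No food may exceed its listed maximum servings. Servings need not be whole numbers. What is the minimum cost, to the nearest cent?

Cost per g of fiber: orange $0.0600, brown rice $0.2250, tofu $0.9500.
Take 3 servings of orange: +15.0 g fiber for $0.90 (total $0.90, still need 9.0 g).
Take 3 servings of brown rice: +6.0 g fiber for $1.35 (total $2.25, still need 3.0 g).
Take 3 servings of tofu: +3.0 g fiber for $2.85 (total $5.10, still need 0.0 g).
Filling from the cheapest source first is optimal under one linear minimum: $5.10.

$5.10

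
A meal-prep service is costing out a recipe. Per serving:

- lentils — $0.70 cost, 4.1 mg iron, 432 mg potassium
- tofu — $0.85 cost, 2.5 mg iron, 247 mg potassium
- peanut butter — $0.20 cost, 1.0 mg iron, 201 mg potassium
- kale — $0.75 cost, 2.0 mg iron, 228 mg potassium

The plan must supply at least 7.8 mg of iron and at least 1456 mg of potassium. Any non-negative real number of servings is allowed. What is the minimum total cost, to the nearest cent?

An LP optimum is at a vertex; with two nutrient constraints at most two foods are used. Check each candidate.
lentils only: max(7.8/4.1, 1456/432) = 3.37 servings → $2.36.
tofu only: max(7.8/2.5, 1456/247) = 5.895 servings → $5.01.
peanut butter only: max(7.8/1.0, 1456/201) = 7.8 servings → $1.56.
kale only: max(7.8/2.0, 1456/228) = 6.386 servings → $4.79.
lentils + tofu with both targets exact would need a negative amount; discard.
lentils + peanut butter with both tight: 0.2851 servings and 6.631 servings → $1.53.
lentils + kale: the both-tight solution has a negative serving — not a feasible corner.
tofu + peanut butter with both tight: 0.4376 servings and 6.706 servings → $1.71.
tofu + kale with both targets exact would need a negative amount; discard.
peanut butter + kale with both tight: 6.515 servings and 0.6425 servings → $1.78.
Cheapest feasible corner: $1.53.

$1.53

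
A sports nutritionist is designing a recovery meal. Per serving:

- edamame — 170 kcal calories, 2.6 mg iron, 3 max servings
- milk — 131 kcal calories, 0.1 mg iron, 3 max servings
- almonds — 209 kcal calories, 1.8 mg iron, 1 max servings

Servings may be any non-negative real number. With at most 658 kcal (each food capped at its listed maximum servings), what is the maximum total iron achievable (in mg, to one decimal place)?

Iron per kcal: edamame 0.01529, almonds 0.008612, milk 0.0007634.
Take 3 servings of edamame: uses 510 kcal, +7.8 mg iron (running total 7.8 mg).
Take 0.7081 servings of almonds: uses 148 kcal, +1.3 mg iron (running total 9.1 mg).
Greedy by best ratio exhausts the calories allowance optimally: 9.1 mg.

9.1 mg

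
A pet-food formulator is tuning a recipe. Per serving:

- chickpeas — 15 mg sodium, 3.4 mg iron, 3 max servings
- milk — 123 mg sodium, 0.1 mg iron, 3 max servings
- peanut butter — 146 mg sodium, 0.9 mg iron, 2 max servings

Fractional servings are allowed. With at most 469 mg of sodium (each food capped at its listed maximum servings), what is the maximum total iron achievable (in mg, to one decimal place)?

12.1 mg

Iron per mg sodium: chickpeas 0.2267, peanut butter 0.006164, milk 0.000813.
Take 3 servings of chickpeas: uses 45 mg sodium, +10.2 mg iron (running total 10.2 mg).
Take 2 servings of peanut butter: uses 292 mg sodium, +1.8 mg iron (running total 12.0 mg).
Take 1.073 servings of milk: uses 132 mg sodium, +0.1 mg iron (running total 12.1 mg).
Greedy by best ratio exhausts the sodium allowance optimally: 12.1 mg.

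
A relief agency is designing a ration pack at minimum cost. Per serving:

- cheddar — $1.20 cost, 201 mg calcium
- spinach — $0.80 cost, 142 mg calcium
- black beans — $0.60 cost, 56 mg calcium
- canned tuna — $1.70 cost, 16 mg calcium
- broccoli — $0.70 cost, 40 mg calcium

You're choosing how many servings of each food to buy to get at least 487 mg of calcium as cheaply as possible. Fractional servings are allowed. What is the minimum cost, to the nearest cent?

$2.74

Cost per mg of calcium: spinach $0.0056, cheddar $0.0060, black beans $0.0107, broccoli $0.0175, canned tuna $0.1062.
With no serving limits, use only spinach: 487 mg / 142 mg = 3.43 servings × $0.80 = $2.74.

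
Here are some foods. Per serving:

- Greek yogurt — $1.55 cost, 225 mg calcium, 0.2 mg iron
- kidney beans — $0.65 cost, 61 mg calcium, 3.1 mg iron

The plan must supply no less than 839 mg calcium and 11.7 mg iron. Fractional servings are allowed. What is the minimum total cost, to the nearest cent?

$6.61

An LP optimum is at a vertex; with two nutrient constraints at most two foods are used. Check each candidate.
Greek yogurt only: max(839/225, 11.7/0.2) = 58.5 servings → $90.67.
kidney beans only: max(839/61, 11.7/3.1) = 13.75 servings → $8.94.
Greek yogurt + kidney beans with both tight: 2.754 servings and 3.597 servings → $6.61.
The minimum over all feasible corners is $6.61.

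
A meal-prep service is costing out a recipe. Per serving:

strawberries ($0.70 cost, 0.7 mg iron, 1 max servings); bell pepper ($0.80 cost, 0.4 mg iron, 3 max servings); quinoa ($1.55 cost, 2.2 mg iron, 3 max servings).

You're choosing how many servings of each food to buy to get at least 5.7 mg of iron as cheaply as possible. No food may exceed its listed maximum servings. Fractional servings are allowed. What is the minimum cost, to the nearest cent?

$4.02

Cost per mg of iron: quinoa $0.7045, strawberries $1.0000, bell pepper $2.0000.
Take 2.591 servings of quinoa: +5.7 mg iron for $4.02 (total $4.02, still need 0.0 mg).
Filling from the cheapest source first is optimal under one linear minimum: $4.02.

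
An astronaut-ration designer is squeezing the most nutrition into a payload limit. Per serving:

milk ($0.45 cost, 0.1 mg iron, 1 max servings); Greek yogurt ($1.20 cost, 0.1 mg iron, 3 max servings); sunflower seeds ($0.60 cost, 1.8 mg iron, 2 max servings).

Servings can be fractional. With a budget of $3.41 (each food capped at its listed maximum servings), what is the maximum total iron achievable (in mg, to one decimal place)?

3.8 mg

Iron per dollar: sunflower seeds 3, milk 0.2222, Greek yogurt 0.08333.
Take 2 servings of sunflower seeds: spends $1.20, +3.6 mg iron (running total 3.6 mg).
Take 1 serving of milk: spends $0.45, +0.1 mg iron (running total 3.7 mg).
Take 1.467 servings of Greek yogurt: spends $1.76, +0.1 mg iron (running total 3.8 mg).
Greedy by best ratio exhausts the cost allowance optimally: 3.8 mg.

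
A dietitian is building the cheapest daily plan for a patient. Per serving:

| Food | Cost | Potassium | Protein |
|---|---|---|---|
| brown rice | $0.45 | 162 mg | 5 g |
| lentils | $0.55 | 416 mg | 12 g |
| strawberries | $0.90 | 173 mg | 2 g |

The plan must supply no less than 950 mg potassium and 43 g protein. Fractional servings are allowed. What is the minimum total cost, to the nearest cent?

$1.97

An LP optimum is at a vertex; with two nutrient constraints at most two foods are used. Check each candidate.
brown rice only: max(950/162, 43/5) = 8.6 servings → $3.87.
lentils only: max(950/416, 43/12) = 3.583 servings → $1.97.
strawberries only: max(950/173, 43/2) = 21.5 servings → $19.35.
brown rice + lentils: the both-tight solution has a negative serving — not a feasible corner.
brown rice + strawberries with both targets exact would need a negative amount; discard.
lentils + strawberries: the both-tight solution has a negative serving — not a feasible corner.
So the least-cost plan costs $1.97.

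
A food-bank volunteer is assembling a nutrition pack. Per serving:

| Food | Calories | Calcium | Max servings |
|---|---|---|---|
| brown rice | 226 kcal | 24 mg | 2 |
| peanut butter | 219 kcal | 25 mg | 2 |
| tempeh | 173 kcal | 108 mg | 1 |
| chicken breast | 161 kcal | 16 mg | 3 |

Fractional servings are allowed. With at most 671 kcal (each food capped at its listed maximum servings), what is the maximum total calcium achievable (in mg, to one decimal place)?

164.4 mg

Calcium per kcal: tempeh 0.6243, peanut butter 0.1142, brown rice 0.1062, chicken breast 0.09938.
Take 1 serving of tempeh: uses 173 kcal, +108.0 mg calcium (running total 108.0 mg).
Take 2 servings of peanut butter: uses 438 kcal, +50.0 mg calcium (running total 158.0 mg).
Take 0.2655 servings of brown rice: uses 60 kcal, +6.4 mg calcium (running total 164.4 mg).
Filling greedily by calcium-per-kcal is optimal for one linear limit, giving 164.4 mg.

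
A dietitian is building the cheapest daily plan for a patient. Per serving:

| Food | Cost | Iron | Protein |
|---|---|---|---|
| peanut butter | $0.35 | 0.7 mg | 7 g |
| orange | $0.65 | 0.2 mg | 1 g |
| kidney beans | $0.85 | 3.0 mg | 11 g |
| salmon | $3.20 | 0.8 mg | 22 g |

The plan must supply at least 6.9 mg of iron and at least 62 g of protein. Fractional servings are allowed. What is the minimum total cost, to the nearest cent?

This is a tiny linear program; its minimum lies at a vertex of the feasible set. List the vertices and price them.
peanut butter only: max(6.9/0.7, 62/7) = 9.857 servings → $3.45.
orange only: max(6.9/0.2, 62/1) = 62 servings → $40.30.
kidney beans only: max(6.9/3.0, 62/11) = 5.636 servings → $4.79.
salmon only: max(6.9/0.8, 62/22) = 8.625 servings → $27.60.
peanut butter + orange with both tight: 7.857 servings and 7 servings → $7.30.
peanut butter + kidney beans with both tight: 8.278 servings and 0.3684 servings → $3.21.
peanut butter + salmon with both targets exact would need a negative amount; discard.
orange + kidney beans with both targets exact would need a negative amount; discard.
orange + salmon with both tight: 28.39 servings and 1.528 servings → $23.34.
kidney beans + salmon with both tight: 1.787 servings and 1.925 servings → $7.68.
The minimum over all feasible corners is $3.21.

$3.21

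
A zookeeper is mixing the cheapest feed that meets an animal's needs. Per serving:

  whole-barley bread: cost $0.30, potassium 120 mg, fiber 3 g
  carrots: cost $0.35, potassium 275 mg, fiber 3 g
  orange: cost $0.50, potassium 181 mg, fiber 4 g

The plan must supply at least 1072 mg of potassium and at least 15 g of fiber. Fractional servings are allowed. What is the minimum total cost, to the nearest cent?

$1.65

The cheapest plan sits at a corner of the feasible region — with two constraints it uses at most two foods.
whole-barley bread only: max(1072/120, 15/3) = 8.933 servings → $2.68.
carrots only: max(1072/275, 15/3) = 5 servings → $1.75.
orange only: max(1072/181, 15/4) = 5.923 servings → $2.96.
whole-barley bread + carrots with both tight: 1.955 servings and 3.045 servings → $1.65.
whole-barley bread + orange: intersection lies outside the first quadrant.
carrots + orange with both tight: 2.824 servings and 1.632 servings → $1.80.
Cheapest feasible corner: $1.65.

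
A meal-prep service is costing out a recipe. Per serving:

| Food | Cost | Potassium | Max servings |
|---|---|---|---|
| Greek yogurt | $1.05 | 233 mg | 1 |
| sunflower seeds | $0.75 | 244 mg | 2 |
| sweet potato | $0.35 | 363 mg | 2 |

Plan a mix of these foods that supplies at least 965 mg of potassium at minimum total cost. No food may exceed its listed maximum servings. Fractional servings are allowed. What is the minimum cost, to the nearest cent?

Cost per mg of potassium: sweet potato $0.0010, sunflower seeds $0.0031, Greek yogurt $0.0045.
Take 2 servings of sweet potato: +726.0 mg potassium for $0.70 (total $0.70, still need 239.0 mg).
Take 0.9795 servings of sunflower seeds: +239.0 mg potassium for $0.73 (total $1.43, still need 0.0 mg).
Filling from the cheapest source first is optimal under one linear minimum: $1.43.

$1.43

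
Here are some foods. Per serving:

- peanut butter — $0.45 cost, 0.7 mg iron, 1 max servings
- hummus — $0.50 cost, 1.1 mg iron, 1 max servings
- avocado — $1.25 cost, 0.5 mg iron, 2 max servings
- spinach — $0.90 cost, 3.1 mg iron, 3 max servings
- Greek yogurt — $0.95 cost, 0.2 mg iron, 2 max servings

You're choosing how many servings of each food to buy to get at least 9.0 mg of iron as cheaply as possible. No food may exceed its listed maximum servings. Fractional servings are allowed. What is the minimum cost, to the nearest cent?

Cost per mg of iron: spinach $0.2903, hummus $0.4545, peanut butter $0.6429, avocado $2.5000, Greek yogurt $4.7500.
Take 2.903 servings of spinach: +9.0 mg iron for $2.61 (total $2.61, still need 0.0 mg).
Greedy by cheapest-per-mg is optimal for a single linear constraint, so the minimum cost is $2.61.

$2.61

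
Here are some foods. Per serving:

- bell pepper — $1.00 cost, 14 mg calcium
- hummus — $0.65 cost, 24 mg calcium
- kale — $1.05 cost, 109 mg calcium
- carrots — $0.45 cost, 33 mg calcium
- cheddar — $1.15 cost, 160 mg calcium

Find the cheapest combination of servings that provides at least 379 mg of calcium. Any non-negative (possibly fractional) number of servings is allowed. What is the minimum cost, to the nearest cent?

$2.72

Cost per mg of calcium: cheddar $0.0072, kale $0.0096, carrots $0.0136, hummus $0.0271, bell pepper $0.0714.
With no serving limits, use only cheddar: 379 mg / 160 mg = 2.369 servings × $1.15 = $2.72.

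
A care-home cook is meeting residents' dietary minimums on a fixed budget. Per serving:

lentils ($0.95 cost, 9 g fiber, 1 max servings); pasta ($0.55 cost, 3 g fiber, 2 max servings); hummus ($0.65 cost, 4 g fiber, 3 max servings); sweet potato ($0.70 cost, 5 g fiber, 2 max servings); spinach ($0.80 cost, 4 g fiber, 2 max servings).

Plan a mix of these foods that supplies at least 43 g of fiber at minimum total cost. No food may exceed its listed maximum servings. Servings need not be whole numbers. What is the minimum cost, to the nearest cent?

$6.60

Cost per g of fiber: lentils $0.1056, sweet potato $0.1400, hummus $0.1625, pasta $0.1833, spinach $0.2000.
Take 1 serving of lentils: +9.0 g fiber for $0.95 (total $0.95, still need 34.0 g).
Take 2 servings of sweet potato: +10.0 g fiber for $1.40 (total $2.35, still need 24.0 g).
Take 3 servings of hummus: +12.0 g fiber for $1.95 (total $4.30, still need 12.0 g).
Take 2 servings of pasta: +6.0 g fiber for $1.10 (total $5.40, still need 6.0 g).
Take 1.5 servings of spinach: +6.0 g fiber for $1.20 (total $6.60, still need 0.0 g).
Greedy by cheapest-per-g is optimal for a single linear constraint, so the minimum cost is $6.60.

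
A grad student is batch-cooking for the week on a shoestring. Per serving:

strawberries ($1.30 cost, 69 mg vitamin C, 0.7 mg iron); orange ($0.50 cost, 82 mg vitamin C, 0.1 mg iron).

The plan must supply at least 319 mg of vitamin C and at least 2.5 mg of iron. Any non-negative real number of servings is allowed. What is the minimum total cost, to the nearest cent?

$4.96

An LP optimum is at a vertex; with two nutrient constraints at most two foods are used. Check each candidate.
strawberries only: max(319/69, 2.5/0.7) = 4.623 servings → $6.01.
orange only: max(319/82, 2.5/0.1) = 25 servings → $12.50.
strawberries + orange with both tight: 3.428 servings and 1.006 servings → $4.96.
The minimum over all feasible corners is $4.96.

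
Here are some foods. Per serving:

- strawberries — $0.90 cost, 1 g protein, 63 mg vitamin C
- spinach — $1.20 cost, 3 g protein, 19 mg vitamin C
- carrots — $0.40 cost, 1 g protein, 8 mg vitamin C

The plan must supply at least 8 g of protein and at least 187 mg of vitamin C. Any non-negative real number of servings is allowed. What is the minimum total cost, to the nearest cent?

At the optimum either one food covers both requirements or two foods hit both targets exactly; no other combination can be cheaper.
strawberries only: max(8/1, 187/63) = 8 servings → $7.20.
spinach only: max(8/3, 187/19) = 9.842 servings → $11.81.
carrots only: max(8/1, 187/8) = 23.38 servings → $9.35.
strawberries + spinach with both tight: 2.406 servings and 1.865 servings → $4.40.
strawberries + carrots with both tight: 2.236 servings and 5.764 servings → $4.32.
spinach + carrots: intersection lies outside the first quadrant.
Cheapest feasible corner: $4.32.

$4.32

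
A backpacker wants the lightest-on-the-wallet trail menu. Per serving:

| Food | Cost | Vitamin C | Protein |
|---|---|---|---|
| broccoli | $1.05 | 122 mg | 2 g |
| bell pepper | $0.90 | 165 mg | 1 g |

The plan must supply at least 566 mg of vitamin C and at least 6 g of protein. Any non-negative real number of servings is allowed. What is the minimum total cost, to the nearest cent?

$3.87

Compare the cost at each extreme point of the feasible region.
broccoli only: max(566/122, 6/2) = 4.639 servings → $4.87.
bell pepper only: max(566/165, 6/1) = 6 servings → $5.40.
broccoli + bell pepper with both tight: 2.038 servings and 1.923 servings → $3.87.
Cheapest feasible corner: $3.87.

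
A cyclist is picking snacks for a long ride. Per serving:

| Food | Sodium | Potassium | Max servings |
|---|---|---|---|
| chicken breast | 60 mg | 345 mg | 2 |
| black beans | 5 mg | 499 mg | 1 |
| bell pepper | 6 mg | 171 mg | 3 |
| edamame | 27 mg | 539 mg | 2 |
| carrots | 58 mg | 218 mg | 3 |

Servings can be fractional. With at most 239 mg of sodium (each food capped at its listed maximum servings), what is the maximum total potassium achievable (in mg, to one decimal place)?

2937.9 mg

Potassium per mg sodium: black beans 99.8, bell pepper 28.5, edamame 19.96, chicken breast 5.75, carrots 3.759.
Take 1 serving of black beans: uses 5 mg sodium, +499.0 mg potassium (running total 499.0 mg).
Take 3 servings of bell pepper: uses 18 mg sodium, +513.0 mg potassium (running total 1012.0 mg).
Take 2 servings of edamame: uses 54 mg sodium, +1078.0 mg potassium (running total 2090.0 mg).
Take 2 servings of chicken breast: uses 120 mg sodium, +690.0 mg potassium (running total 2780.0 mg).
Take 0.7241 servings of carrots: uses 42 mg sodium, +157.9 mg potassium (running total 2937.9 mg).
Filling greedily by potassium-per-mg sodium is optimal for one linear limit, giving 2937.9 mg.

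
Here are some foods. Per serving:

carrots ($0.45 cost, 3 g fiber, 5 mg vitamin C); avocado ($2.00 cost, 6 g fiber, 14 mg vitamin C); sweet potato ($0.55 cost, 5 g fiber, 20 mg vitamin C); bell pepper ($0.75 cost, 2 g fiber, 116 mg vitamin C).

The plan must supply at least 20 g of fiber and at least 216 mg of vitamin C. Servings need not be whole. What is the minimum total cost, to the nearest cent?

$2.87

Compare the cost at each extreme point of the feasible region.
carrots only: max(20/3, 216/5) = 43.2 servings → $19.44.
avocado only: max(20/6, 216/14) = 15.43 servings → $30.86.
sweet potato only: max(20/5, 216/20) = 10.8 servings → $5.94.
bell pepper only: max(20/2, 216/116) = 10 servings → $7.50.
carrots + avocado: intersection lies outside the first quadrant.
carrots + sweet potato: the both-tight solution has a negative serving — not a feasible corner.
carrots + bell pepper with both tight: 5.586 servings and 1.621 servings → $3.73.
avocado + sweet potato with both targets exact would need a negative amount; discard.
avocado + bell pepper with both tight: 2.826 servings and 1.521 servings → $6.79.
sweet potato + bell pepper with both tight: 3.496 servings and 1.259 servings → $2.87.
So the least-cost plan costs $2.87.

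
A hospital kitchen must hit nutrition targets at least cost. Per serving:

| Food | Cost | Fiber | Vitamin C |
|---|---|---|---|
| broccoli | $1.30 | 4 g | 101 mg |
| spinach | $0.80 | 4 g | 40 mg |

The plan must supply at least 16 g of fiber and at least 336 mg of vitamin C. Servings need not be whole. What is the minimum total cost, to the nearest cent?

$4.64

broccoli only: max(16/4, 336/101) = 4 servings → $5.20.
spinach only: max(16/4, 336/40) = 8.4 servings → $6.72.
broccoli + spinach with both tight: 2.885 servings and 1.115 servings → $4.64.
Cheapest feasible corner: $4.64.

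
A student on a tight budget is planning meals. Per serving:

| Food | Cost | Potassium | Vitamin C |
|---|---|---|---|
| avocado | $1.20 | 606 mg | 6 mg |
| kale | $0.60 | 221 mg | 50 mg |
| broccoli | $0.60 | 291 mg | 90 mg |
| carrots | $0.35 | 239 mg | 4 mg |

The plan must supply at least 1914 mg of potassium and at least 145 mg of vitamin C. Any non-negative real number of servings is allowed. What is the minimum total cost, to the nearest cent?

avocado only: max(1914/606, 145/6) = 24.17 servings → $29.00.
kale only: max(1914/221, 145/50) = 8.661 servings → $5.20.
broccoli only: max(1914/291, 145/90) = 6.577 servings → $3.95.
carrots only: max(1914/239, 145/4) = 36.25 servings → $12.69.
avocado + kale with both tight: 2.197 servings and 2.636 servings → $4.22.
avocado + broccoli with both tight: 2.464 servings and 1.447 servings → $3.82.
avocado + carrots with both targets exact would need a negative amount; discard.
kale + broccoli with both targets exact would need a negative amount; discard.
kale + carrots with both tight: 2.44 servings and 5.752 servings → $3.48.
broccoli + carrots with both tight: 1.327 servings and 6.393 servings → $3.03.
The minimum over all feasible corners is $3.03.

$3.03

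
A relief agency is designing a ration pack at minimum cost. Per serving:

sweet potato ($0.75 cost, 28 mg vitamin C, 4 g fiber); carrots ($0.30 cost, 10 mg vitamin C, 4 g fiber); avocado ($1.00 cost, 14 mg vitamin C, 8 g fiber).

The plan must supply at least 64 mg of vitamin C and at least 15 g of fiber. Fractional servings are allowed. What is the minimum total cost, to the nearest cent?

$1.79

A basic optimal solution has at most two foods positive. Try each food alone and each pair with both targets met exactly.
sweet potato only: max(64/28, 15/4) = 3.75 servings → $2.81.
carrots only: max(64/10, 15/4) = 6.4 servings → $1.92.
avocado only: max(64/14, 15/8) = 4.571 servings → $4.57.
sweet potato + carrots with both tight: 1.472 servings and 2.278 servings → $1.79.
sweet potato + avocado with both tight: 1.798 servings and 0.9762 servings → $2.32.
carrots + avocado with both targets exact would need a negative amount; discard.
The minimum over all feasible corners is $1.79.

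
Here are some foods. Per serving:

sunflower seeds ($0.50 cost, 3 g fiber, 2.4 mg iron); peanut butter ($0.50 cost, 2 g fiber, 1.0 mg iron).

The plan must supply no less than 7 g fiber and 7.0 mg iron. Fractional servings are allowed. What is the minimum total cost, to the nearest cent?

$1.46

A basic optimal solution has at most two foods positive. Try each food alone and each pair with both targets met exactly.
sunflower seeds only: max(7/3, 7.0/2.4) = 2.917 servings → $1.46.
peanut butter only: max(7/2, 7.0/1.0) = 7 servings → $3.50.
sunflower seeds + peanut butter with both targets exact would need a negative amount; discard.
Cheapest feasible corner: $1.46.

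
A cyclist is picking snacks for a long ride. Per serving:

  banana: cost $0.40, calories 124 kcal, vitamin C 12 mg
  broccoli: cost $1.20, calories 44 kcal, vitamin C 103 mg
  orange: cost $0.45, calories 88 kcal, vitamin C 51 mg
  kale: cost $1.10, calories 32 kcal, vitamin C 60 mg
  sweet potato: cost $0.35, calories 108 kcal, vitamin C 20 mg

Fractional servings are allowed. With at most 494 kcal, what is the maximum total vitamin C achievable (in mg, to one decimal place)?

1156.4 mg

Vitamin C per kcal: broccoli 2.341, kale 1.875, orange 0.5795, sweet potato 0.1852, banana 0.09677.
With no serving limits, spend the whole calories allowance on broccoli: 494 kcal / 44 kcal × 103 mg = 1156.4 mg.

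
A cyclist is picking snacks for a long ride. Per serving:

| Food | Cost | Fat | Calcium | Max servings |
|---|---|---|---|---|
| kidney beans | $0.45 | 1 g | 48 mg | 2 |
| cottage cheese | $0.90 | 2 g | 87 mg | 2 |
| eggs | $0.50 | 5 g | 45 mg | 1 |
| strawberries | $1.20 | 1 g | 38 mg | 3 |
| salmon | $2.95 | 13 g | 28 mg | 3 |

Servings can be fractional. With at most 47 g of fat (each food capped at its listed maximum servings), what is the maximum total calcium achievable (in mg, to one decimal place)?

Calcium per g fat: kidney beans 48, cottage cheese 43.5, strawberries 38, eggs 9, salmon 2.154.
Take 2 servings of kidney beans: uses 2 g fat, +96.0 mg calcium (running total 96.0 mg).
Take 2 servings of cottage cheese: uses 4 g fat, +174.0 mg calcium (running total 270.0 mg).
Take 3 servings of strawberries: uses 3 g fat, +114.0 mg calcium (running total 384.0 mg).
Take 1 serving of eggs: uses 5 g fat, +45.0 mg calcium (running total 429.0 mg).
Take 2.538 servings of salmon: uses 33 g fat, +71.1 mg calcium (running total 500.1 mg).
Filling greedily by calcium-per-g fat is optimal for one linear limit, giving 500.1 mg.

500.1 mg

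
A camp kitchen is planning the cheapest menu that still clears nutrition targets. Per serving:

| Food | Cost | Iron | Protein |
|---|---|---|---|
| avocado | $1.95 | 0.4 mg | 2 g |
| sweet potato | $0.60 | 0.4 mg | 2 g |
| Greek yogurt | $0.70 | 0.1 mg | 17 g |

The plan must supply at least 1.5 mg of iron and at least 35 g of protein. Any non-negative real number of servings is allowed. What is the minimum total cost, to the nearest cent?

$3.17

Check every corner: each single food scaled to meet both minima, and each pair solved so both constraints bind.
avocado only: max(1.5/0.4, 35/2) = 17.5 servings → $34.12.
sweet potato only: max(1.5/0.4, 35/2) = 17.5 servings → $10.50.
Greek yogurt only: max(1.5/0.1, 35/17) = 15 servings → $10.50.
avocado + sweet potato (both tight): parallel constraints — no distinct corner.
avocado + Greek yogurt with both tight: 3.333 servings and 1.667 servings → $7.67.
sweet potato + Greek yogurt with both tight: 3.333 servings and 1.667 servings → $3.17.
Cheapest feasible corner: $3.17.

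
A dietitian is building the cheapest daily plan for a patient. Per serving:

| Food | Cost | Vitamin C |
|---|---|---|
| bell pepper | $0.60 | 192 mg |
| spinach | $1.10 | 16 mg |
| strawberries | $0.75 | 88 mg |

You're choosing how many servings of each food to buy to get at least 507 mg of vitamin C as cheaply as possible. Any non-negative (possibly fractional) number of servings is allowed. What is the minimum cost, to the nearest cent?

$1.58

Cost per mg of vitamin C: bell pepper $0.0031, strawberries $0.0085, spinach $0.0688.
With no serving limits, use only bell pepper: 507 mg / 192 mg = 2.641 servings × $0.60 = $1.58.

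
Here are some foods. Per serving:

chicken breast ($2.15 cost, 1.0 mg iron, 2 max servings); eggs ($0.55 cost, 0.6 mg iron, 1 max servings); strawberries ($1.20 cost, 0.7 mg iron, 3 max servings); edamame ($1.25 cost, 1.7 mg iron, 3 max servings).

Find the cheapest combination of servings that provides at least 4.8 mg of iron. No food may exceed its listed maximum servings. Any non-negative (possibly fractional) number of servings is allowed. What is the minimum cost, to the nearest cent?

$3.53

Cost per mg of iron: edamame $0.7353, eggs $0.9167, strawberries $1.7143, chicken breast $2.1500.
Take 2.824 servings of edamame: +4.8 mg iron for $3.53 (total $3.53, still need 0.0 mg).
Filling from the cheapest source first is optimal under one linear minimum: $3.53.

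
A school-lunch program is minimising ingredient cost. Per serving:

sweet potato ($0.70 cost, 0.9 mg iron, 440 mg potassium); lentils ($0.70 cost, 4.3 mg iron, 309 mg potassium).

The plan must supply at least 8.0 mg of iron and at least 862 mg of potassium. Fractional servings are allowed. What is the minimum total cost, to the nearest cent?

$1.73

At the optimum either one food covers both requirements or two foods hit both targets exactly; no other combination can be cheaper.
sweet potato only: max(8.0/0.9, 862/440) = 8.889 servings → $6.22.
lentils only: max(8.0/4.3, 862/309) = 2.79 servings → $1.95.
sweet potato + lentils with both tight: 0.765 servings and 1.7 servings → $1.73.
So the least-cost plan costs $1.73.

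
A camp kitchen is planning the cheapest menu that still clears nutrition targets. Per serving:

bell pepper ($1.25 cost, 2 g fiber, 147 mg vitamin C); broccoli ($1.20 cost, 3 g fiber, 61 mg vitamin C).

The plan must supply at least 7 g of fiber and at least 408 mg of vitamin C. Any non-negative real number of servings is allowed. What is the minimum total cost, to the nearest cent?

Check every corner: each single food scaled to meet both minima, and each pair solved so both constraints bind.
bell pepper only: max(7/2, 408/147) = 3.5 servings → $4.38.
broccoli only: max(7/3, 408/61) = 6.689 servings → $8.03.
bell pepper + broccoli with both tight: 2.498 servings and 0.6677 servings → $3.92.
The minimum over all feasible corners is $3.92.

$3.92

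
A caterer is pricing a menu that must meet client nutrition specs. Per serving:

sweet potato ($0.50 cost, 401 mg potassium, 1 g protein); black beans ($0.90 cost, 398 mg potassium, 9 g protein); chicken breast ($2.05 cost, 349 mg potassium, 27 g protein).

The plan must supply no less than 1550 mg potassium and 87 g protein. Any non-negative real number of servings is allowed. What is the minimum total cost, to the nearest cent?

$6.93

Minimising a linear cost over {potassium ≥ 1550, protein ≥ 87, servings ≥ 0} — the optimum is at a vertex, using one or two foods.
sweet potato only: max(1550/401, 87/1) = 87 servings → $43.50.
black beans only: max(1550/398, 87/9) = 9.667 servings → $8.70.
chicken breast only: max(1550/349, 87/27) = 4.441 servings → $9.10.
sweet potato + black beans: the both-tight solution has a negative serving — not a feasible corner.
sweet potato + chicken breast with both tight: 1.096 servings and 3.182 servings → $7.07.
black beans + chicken breast with both tight: 1.51 servings and 2.719 servings → $6.93.
The minimum over all feasible corners is $6.93.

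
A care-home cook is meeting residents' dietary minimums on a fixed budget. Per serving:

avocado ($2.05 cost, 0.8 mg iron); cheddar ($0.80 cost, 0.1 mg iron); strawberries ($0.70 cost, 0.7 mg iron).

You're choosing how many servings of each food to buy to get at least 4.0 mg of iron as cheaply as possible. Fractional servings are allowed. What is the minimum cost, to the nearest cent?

$4.00

Cost per mg of iron: strawberries $1.0000, avocado $2.5625, cheddar $8.0000.
With no serving limits, use only strawberries: 4.0 mg / 0.7 mg = 5.714 servings × $0.70 = $4.00.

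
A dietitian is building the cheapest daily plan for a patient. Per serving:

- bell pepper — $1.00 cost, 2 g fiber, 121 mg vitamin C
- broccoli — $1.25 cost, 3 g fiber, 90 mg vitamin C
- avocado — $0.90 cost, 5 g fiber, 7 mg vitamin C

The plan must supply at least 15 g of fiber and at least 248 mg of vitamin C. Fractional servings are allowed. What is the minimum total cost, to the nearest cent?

For a min-cost LP with two ≥-constraints, a basic feasible solution has at most two positive variables.
bell pepper only: max(15/2, 248/121) = 7.5 servings → $7.50.
broccoli only: max(15/3, 248/90) = 5 servings → $6.25.
avocado only: max(15/5, 248/7) = 35.43 servings → $31.89.
bell pepper + broccoli: the both-tight solution has a negative serving — not a feasible corner.
bell pepper + avocado with both tight: 1.92 servings and 2.232 servings → $3.93.
broccoli + avocado with both tight: 2.646 servings and 1.413 servings → $4.58.
So the least-cost plan costs $3.93.

$3.93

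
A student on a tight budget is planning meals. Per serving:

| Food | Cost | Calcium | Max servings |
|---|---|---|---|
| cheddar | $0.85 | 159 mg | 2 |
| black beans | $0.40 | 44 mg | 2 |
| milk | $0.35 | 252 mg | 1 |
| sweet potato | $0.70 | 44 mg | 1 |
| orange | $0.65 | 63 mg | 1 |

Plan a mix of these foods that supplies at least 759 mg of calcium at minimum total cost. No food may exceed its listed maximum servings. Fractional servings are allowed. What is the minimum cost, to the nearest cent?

Cost per mg of calcium: milk $0.0014, cheddar $0.0053, black beans $0.0091, orange $0.0103, sweet potato $0.0159.
Take 1 serving of milk: +252.0 mg calcium for $0.35 (total $0.35, still need 507.0 mg).
Take 2 servings of cheddar: +318.0 mg calcium for $1.70 (total $2.05, still need 189.0 mg).
Take 2 servings of black beans: +88.0 mg calcium for $0.80 (total $2.85, still need 101.0 mg).
Take 1 serving of orange: +63.0 mg calcium for $0.65 (total $3.50, still need 38.0 mg).
Take 0.8636 servings of sweet potato: +38.0 mg calcium for $0.60 (total $4.10, still need 0.0 mg).
Greedy by cheapest-per-mg is optimal for a single linear constraint, so the minimum cost is $4.10.

$4.10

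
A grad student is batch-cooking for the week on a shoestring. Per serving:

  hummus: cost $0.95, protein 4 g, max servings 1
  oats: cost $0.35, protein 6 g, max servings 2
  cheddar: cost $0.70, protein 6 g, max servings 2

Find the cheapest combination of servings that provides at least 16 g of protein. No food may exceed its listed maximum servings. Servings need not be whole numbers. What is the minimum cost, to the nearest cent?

Cost per g of protein: oats $0.0583, cheddar $0.1167, hummus $0.2375.
Take 2 servings of oats: +12.0 g protein for $0.70 (total $0.70, still need 4.0 g).
Take 0.6667 servings of cheddar: +4.0 g protein for $0.47 (total $1.17, still need 0.0 g).
Filling from the cheapest source first is optimal under one linear minimum: $1.17.

$1.17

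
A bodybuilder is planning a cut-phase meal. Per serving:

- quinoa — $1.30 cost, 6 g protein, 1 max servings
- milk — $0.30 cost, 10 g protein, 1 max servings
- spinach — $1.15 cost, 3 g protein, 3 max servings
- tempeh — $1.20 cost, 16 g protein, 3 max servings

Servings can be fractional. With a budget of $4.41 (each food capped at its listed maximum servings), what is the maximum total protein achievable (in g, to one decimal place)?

Protein per dollar: milk 33.33, tempeh 13.33, quinoa 4.615, spinach 2.609.
Take 1 serving of milk: spends $0.30, +10.0 g protein (running total 10.0 g).
Take 3 servings of tempeh: spends $3.60, +48.0 g protein (running total 58.0 g).
Take 0.3923 servings of quinoa: spends $0.51, +2.4 g protein (running total 60.4 g).
Greedy by best ratio exhausts the cost allowance optimally: 60.4 g.

60.4 g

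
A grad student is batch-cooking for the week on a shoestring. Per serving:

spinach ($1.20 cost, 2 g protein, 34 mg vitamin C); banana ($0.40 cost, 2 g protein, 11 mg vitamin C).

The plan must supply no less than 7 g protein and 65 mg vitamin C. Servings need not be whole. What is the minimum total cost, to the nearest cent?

$2.32

Compare the cost at each extreme point of the feasible region.
spinach only: max(7/2, 65/34) = 3.5 servings → $4.20.
banana only: max(7/2, 65/11) = 5.909 servings → $2.36.
spinach + banana with both tight: 1.152 servings and 2.348 servings → $2.32.
Cheapest feasible corner: $2.32.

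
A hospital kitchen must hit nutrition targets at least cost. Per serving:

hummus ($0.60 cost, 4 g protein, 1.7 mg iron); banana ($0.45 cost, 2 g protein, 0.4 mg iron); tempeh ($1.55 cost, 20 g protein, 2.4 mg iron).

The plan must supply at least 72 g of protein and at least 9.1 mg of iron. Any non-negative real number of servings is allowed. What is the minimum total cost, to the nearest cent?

$5.69

The cheapest plan sits at a corner of the feasible region — with two constraints it uses at most two foods.
hummus only: max(72/4, 9.1/1.7) = 18 servings → $10.80.
banana only: max(72/2, 9.1/0.4) = 36 servings → $16.20.
tempeh only: max(72/20, 9.1/2.4) = 3.792 servings → $5.88.
hummus + banana with both targets exact would need a negative amount; discard.
hummus + tempeh with both tight: 0.377 servings and 3.525 servings → $5.69.
banana + tempeh with both tight: 2.875 servings and 3.312 servings → $6.43.
So the least-cost plan costs $5.69.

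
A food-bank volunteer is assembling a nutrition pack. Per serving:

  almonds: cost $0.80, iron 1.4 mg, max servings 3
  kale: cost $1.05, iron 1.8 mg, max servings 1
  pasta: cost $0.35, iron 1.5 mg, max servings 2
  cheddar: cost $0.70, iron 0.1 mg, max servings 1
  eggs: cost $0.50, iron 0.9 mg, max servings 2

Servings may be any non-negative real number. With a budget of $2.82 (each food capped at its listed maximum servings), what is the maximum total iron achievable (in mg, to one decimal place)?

Iron per dollar: pasta 4.286, eggs 1.8, almonds 1.75, kale 1.714, cheddar 0.1429.
Take 2 servings of pasta: spends $0.70, +3.0 mg iron (running total 3.0 mg).
Take 2 servings of eggs: spends $1.00, +1.8 mg iron (running total 4.8 mg).
Take 1.4 servings of almonds: spends $1.12, +2.0 mg iron (running total 6.8 mg).
Greedy by best ratio exhausts the cost allowance optimally: 6.8 mg.

6.8 mg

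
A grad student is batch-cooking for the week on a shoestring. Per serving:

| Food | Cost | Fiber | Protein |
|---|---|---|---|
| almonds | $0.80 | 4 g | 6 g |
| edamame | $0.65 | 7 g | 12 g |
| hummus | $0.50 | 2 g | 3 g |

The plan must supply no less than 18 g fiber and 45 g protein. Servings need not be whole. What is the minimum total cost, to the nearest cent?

With two linear requirements the optimum uses one or two foods; enumerate the corners.
almonds only: max(18/4, 45/6) = 7.5 servings → $6.00.
edamame only: max(18/7, 45/12) = 3.75 servings → $2.44.
hummus only: max(18/2, 45/3) = 15 servings → $7.50.
almonds + edamame: intersection lies outside the first quadrant.
almonds + hummus (both tight): parallel constraints — no distinct corner.
edamame + hummus with both targets exact would need a negative amount; discard.
So the least-cost plan costs $2.44.

$2.44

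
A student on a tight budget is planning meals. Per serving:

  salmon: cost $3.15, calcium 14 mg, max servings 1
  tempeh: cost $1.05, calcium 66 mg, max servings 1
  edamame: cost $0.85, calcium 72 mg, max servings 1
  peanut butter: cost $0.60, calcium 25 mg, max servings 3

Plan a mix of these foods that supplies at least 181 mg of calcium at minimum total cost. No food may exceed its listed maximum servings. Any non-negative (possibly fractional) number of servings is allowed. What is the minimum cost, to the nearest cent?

$2.93

Cost per mg of calcium: edamame $0.0118, tempeh $0.0159, peanut butter $0.0240, salmon $0.2250.
Take 1 serving of edamame: +72.0 mg calcium for $0.85 (total $0.85, still need 109.0 mg).
Take 1 serving of tempeh: +66.0 mg calcium for $1.05 (total $1.90, still need 43.0 mg).
Take 1.72 servings of peanut butter: +43.0 mg calcium for $1.03 (total $2.93, still need 0.0 mg).
Greedy by cheapest-per-mg is optimal for a single linear constraint, so the minimum cost is $2.93.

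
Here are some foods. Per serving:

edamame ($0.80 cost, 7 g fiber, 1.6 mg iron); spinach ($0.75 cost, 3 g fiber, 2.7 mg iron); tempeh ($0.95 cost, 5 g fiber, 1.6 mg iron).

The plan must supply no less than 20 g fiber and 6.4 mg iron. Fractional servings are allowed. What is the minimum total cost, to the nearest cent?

This is a tiny linear program; its minimum lies at a vertex of the feasible set. List the vertices and price them.
edamame only: max(20/7, 6.4/1.6) = 4 servings → $3.20.
spinach only: max(20/3, 6.4/2.7) = 6.667 servings → $5.00.
tempeh only: max(20/5, 6.4/1.6) = 4 servings → $3.80.
edamame + spinach with both tight: 2.468 servings and 0.9078 servings → $2.66.
edamame + tempeh with both tight: 0 servings and 4 servings → $3.80.
spinach + tempeh with both tight: 0 servings and 4 servings → $3.80.
The minimum over all feasible corners is $2.66.

$2.66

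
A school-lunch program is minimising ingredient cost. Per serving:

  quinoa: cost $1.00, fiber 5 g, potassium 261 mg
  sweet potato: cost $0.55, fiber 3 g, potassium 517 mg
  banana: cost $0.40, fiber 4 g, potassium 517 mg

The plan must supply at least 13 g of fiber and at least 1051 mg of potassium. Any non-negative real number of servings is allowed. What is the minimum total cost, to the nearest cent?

Compare the cost at each extreme point of the feasible region.
quinoa only: max(13/5, 1051/261) = 4.027 servings → $4.03.
sweet potato only: max(13/3, 1051/517) = 4.333 servings → $2.38.
banana only: max(13/4, 1051/517) = 3.25 servings → $1.30.
quinoa + sweet potato with both tight: 1.98 servings and 1.033 servings → $2.55.
quinoa + banana with both tight: 1.633 servings and 1.208 servings → $2.12.
sweet potato + banana: the both-tight solution has a negative serving — not a feasible corner.
The minimum over all feasible corners is $1.30.

$1.30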